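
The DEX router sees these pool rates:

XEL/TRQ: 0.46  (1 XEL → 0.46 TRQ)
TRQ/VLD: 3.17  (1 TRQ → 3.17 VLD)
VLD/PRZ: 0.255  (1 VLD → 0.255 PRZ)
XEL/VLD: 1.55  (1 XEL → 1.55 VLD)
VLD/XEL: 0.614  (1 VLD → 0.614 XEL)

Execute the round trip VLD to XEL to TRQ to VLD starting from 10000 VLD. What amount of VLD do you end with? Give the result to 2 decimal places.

10000 VLD × 0.614 = 6140 XEL
6140 XEL × 0.46 = 2824.4 TRQ
2824.4 TRQ × 3.17 = 8953.348 VLD

8953.35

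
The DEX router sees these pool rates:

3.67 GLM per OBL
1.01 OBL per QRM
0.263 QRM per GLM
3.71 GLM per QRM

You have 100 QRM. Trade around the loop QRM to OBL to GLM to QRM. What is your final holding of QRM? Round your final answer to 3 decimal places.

100 QRM × 1.01 = 101 OBL
101 OBL × 3.67 = 370.67 GLM
370.67 GLM × 0.263 = 97.48621 QRM

97.486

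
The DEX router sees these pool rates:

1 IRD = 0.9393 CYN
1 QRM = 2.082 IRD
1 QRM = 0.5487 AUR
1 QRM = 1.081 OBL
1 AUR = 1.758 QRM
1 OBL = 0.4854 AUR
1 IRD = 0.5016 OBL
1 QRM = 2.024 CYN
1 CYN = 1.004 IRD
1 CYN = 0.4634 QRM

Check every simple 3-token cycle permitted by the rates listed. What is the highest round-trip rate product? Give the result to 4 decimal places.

0.9225

AUR→QRM→OBL→AUR: 1.758 × 1.081 × 0.4854 = 0.92245
IRD→CYN→QRM→IRD: 0.9393 × 0.4634 × 2.082 = 0.90624
Maximum is AUR→QRM→OBL→AUR at 0.9225; no arbitrage — every cycle loses value.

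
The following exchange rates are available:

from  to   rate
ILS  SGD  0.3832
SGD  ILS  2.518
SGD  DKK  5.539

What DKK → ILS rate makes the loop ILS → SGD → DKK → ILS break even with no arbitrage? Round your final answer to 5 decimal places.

0.47113

Known legs of the cycle: 0.3832 × 5.539 = 2.1225448
For no arbitrage the full-cycle product must be 1, so the missing rate is 1 / 2.1225448 ≈ 0.4711326.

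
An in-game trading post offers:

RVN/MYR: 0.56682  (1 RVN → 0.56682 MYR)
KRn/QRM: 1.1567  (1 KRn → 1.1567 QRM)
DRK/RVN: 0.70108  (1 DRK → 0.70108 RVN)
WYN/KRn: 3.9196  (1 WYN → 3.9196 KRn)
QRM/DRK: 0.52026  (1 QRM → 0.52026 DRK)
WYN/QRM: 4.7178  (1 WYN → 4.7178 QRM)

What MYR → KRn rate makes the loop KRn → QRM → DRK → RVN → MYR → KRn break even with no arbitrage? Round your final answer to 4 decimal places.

Known legs of the cycle: 1.1567 × 0.52026 × 0.70108 × 0.56682 = 0.2391409311399652752
For no arbitrage the full-cycle product must be 1, so the missing rate is 1 / 0.2391409311399652752 ≈ 4.181635.

4.1816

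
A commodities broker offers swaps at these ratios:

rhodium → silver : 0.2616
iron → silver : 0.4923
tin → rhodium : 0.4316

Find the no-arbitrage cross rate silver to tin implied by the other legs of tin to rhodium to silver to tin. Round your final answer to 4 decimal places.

Known legs of the cycle: 0.4316 × 0.2616 = 0.11290656
For no arbitrage the full-cycle product must be 1, so the missing rate is 1 / 0.11290656 ≈ 8.856881.

8.8569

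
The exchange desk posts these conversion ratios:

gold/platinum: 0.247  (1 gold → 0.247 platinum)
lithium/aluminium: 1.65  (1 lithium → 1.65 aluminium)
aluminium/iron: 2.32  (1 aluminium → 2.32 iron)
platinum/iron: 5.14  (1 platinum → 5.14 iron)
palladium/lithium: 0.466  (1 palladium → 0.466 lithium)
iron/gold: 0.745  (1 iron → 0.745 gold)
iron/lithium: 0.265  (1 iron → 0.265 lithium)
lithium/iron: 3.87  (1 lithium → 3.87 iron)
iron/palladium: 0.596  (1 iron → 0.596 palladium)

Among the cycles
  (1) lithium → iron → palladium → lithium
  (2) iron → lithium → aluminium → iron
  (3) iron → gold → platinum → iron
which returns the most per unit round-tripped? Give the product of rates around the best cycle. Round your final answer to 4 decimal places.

1.0748

(1) 3.87 × 0.596 × 0.466 = 1.07484
(2) 0.265 × 1.65 × 2.32 = 1.01442
(3) 0.745 × 0.247 × 5.14 = 0.94584
Highest is cycle (1) at 1.0748 (>1, arbitrage).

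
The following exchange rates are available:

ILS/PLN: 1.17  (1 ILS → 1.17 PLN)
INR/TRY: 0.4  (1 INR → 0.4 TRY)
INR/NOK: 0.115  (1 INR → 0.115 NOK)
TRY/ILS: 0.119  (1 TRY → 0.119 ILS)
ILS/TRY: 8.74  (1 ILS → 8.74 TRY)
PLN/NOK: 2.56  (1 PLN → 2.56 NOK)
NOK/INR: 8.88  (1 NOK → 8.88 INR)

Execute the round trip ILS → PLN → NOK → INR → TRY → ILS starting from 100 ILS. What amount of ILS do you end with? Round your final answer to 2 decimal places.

126.60

100 ILS × 1.17 = 117 PLN
117 PLN × 2.56 = 299.52 NOK
299.52 NOK × 8.88 = 2659.7376 INR
2659.7376 INR × 0.4 = 1063.89504 TRY
1063.89504 TRY × 0.119 = 126.60350976 ILS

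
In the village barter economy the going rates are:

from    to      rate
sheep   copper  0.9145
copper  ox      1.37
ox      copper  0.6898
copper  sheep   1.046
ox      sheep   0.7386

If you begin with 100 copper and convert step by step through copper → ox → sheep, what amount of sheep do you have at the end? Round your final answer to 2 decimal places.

101.19

100 copper × 1.37 = 137 ox
137 ox × 0.7386 = 101.1882 sheep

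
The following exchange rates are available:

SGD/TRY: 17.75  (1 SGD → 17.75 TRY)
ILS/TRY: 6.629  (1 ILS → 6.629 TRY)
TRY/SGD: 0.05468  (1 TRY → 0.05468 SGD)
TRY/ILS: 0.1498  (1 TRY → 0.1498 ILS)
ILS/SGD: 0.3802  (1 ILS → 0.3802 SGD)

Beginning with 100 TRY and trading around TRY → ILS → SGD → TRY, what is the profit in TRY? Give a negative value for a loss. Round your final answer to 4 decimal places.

1.0933

100 TRY × 0.1498 = 14.98 ILS
14.98 ILS × 0.3802 = 5.695396 SGD
5.695396 SGD × 17.75 = 101.093279 TRY
Net change: 101.093279 − 100 = 1.093279 TRY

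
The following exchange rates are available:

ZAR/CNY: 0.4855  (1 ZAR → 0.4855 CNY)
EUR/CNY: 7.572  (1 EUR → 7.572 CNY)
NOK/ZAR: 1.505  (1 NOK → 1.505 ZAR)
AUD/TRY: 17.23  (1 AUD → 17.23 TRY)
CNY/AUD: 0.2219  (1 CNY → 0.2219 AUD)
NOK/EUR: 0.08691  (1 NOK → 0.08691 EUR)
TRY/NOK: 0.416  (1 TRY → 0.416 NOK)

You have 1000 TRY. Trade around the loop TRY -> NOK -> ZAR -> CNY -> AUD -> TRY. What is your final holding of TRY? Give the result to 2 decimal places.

1162.15

1000 TRY × 0.416 = 416 NOK
416 NOK × 1.505 = 626.08 ZAR
626.08 ZAR × 0.4855 = 303.96184 CNY
303.96184 CNY × 0.2219 = 67.449132296 AUD
67.449132296 AUD × 17.23 = 1162.14854946008 TRY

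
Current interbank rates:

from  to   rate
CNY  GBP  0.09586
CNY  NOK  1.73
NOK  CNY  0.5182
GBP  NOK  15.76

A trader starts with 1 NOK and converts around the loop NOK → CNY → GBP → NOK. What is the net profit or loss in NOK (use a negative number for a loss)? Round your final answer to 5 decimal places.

1 NOK × 0.5182 = 0.5182 CNY
0.5182 CNY × 0.09586 = 0.049674652 GBP
0.049674652 GBP × 15.76 = 0.78287251552 NOK
Net change: 0.78287251552 − 1 = -0.21712748448 NOK

-0.21713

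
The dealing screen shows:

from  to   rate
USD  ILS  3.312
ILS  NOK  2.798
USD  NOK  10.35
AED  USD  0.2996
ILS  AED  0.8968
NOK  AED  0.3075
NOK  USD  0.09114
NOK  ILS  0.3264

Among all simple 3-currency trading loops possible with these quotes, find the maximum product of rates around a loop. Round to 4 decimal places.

0.9535

USD→NOK→AED→USD: 10.35 × 0.3075 × 0.2996 = 0.95351
USD→ILS→AED→USD: 3.312 × 0.8968 × 0.2996 = 0.88987
USD→ILS→NOK→USD: 3.312 × 2.798 × 0.09114 = 0.84459
Maximum is USD→NOK→AED→USD at 0.9535; no arbitrage — every cycle loses value.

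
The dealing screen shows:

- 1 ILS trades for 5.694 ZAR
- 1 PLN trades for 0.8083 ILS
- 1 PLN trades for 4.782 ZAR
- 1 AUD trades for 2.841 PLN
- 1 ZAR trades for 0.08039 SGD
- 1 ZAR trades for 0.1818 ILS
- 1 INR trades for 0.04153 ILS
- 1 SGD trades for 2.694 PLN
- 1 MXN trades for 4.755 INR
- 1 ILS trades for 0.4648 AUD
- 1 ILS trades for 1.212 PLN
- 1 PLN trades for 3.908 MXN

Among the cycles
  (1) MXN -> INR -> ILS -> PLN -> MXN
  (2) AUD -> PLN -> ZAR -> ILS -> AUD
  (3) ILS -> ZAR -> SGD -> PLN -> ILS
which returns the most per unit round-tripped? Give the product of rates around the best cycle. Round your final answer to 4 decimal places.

(1) 4.755 × 0.04153 × 1.212 × 3.908 = 0.93534
(2) 2.841 × 4.782 × 0.1818 × 0.4648 = 1.14800
(3) 5.694 × 0.08039 × 2.694 × 0.8083 = 0.99676
Highest is cycle (2) at 1.1480 (>1, arbitrage).

1.1480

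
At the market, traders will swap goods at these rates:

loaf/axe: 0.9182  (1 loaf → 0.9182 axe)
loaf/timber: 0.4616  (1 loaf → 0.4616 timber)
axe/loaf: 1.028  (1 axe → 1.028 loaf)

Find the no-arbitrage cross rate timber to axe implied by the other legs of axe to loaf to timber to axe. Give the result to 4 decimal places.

Known legs of the cycle: 1.028 × 0.4616 = 0.4745248
For no arbitrage the full-cycle product must be 1, so the missing rate is 1 / 0.4745248 ≈ 2.107371.

2.1074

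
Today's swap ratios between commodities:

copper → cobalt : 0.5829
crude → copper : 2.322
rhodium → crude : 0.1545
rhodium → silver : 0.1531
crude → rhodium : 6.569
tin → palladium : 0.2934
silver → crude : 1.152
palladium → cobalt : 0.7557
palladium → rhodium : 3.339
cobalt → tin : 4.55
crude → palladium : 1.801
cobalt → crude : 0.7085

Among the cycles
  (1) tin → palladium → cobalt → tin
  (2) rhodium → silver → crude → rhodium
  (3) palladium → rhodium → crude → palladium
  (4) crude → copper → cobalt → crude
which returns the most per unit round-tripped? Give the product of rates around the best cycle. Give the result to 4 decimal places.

1.1586

(1) 0.2934 × 0.7557 × 4.55 = 1.00884
(2) 0.1531 × 1.152 × 6.569 = 1.15858
(3) 3.339 × 0.1545 × 1.801 = 0.92909
(4) 2.322 × 0.5829 × 0.7085 = 0.95895
Highest is cycle (2) at 1.1586 (>1, arbitrage).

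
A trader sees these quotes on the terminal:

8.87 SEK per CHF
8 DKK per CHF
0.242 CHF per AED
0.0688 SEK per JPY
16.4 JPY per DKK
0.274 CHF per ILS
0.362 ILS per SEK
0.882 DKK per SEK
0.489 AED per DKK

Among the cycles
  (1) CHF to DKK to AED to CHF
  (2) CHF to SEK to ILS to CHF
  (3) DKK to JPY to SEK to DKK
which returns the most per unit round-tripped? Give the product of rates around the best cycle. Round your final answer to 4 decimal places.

(1) 8 × 0.489 × 0.242 = 0.94670
(2) 8.87 × 0.362 × 0.274 = 0.87980
(3) 16.4 × 0.0688 × 0.882 = 0.99518
Highest is cycle (3) at 0.9952 (≤1, no arbitrage).

0.9952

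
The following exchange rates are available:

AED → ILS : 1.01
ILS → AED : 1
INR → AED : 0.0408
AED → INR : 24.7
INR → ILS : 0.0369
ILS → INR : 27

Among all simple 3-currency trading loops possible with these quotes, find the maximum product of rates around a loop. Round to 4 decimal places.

1.1126

INR→AED→ILS→INR: 0.0408 × 1.01 × 27 = 1.11262
INR→ILS→AED→INR: 0.0369 × 1 × 24.7 = 0.91143
Maximum is INR→AED→ILS→INR at 1.1126; arbitrage exists.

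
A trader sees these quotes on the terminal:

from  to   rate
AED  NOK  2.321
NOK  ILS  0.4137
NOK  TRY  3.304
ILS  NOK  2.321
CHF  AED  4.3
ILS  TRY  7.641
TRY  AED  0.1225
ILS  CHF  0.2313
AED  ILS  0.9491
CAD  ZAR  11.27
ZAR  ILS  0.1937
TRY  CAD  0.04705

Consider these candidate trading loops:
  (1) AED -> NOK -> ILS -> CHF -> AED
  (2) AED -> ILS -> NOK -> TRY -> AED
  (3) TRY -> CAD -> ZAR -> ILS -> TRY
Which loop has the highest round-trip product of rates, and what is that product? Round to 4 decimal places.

0.9550

(1) 2.321 × 0.4137 × 0.2313 × 4.3 = 0.95500
(2) 0.9491 × 2.321 × 3.304 × 0.1225 = 0.89159
(3) 0.04705 × 11.27 × 0.1937 × 7.641 = 0.78481
Highest is cycle (1) at 0.9550 (≤1, no arbitrage).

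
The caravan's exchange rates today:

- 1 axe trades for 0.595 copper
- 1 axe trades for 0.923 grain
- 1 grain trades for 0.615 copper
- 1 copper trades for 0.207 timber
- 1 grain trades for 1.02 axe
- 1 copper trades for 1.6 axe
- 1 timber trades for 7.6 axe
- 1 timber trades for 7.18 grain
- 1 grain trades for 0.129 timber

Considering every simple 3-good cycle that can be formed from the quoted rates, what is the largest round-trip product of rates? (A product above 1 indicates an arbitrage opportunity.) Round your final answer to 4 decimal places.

copper→timber→axe→copper: 0.207 × 7.6 × 0.595 = 0.93605
copper→timber→grain→copper: 0.207 × 7.18 × 0.615 = 0.91405
copper→axe→grain→copper: 1.6 × 0.923 × 0.615 = 0.90823
axe→grain→timber→axe: 0.923 × 0.129 × 7.6 = 0.90491
Maximum is copper→timber→axe→copper at 0.9361; no arbitrage — every cycle loses value.

0.9361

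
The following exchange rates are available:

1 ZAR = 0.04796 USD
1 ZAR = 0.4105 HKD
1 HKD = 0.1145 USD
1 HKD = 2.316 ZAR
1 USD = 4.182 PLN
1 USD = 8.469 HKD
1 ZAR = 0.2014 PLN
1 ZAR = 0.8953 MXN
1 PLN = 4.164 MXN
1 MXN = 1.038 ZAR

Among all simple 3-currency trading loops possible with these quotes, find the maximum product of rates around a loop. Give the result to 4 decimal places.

0.9407

USD→HKD→ZAR→USD: 8.469 × 2.316 × 0.04796 = 0.94070
PLN→MXN→ZAR→PLN: 4.164 × 1.038 × 0.2014 = 0.87050
Maximum is USD→HKD→ZAR→USD at 0.9407; no arbitrage — every cycle loses value.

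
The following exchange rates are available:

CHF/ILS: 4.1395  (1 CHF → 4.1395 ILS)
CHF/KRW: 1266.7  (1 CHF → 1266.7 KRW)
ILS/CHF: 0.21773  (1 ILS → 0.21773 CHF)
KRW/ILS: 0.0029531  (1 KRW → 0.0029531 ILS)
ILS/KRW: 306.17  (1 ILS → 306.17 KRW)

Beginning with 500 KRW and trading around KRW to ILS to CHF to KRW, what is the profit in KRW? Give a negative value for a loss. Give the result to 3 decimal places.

-92.770

500 KRW × 0.0029531 = 1.47655 ILS
1.47655 ILS × 0.21773 = 0.3214892315 CHF
0.3214892315 CHF × 1266.7 = 407.23040954105 KRW
Net change: 407.23040954105 − 500 = -92.76959045895 KRW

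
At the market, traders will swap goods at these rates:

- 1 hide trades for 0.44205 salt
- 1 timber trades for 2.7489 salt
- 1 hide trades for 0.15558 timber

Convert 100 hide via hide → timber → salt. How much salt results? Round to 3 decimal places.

100 hide × 0.15558 = 15.558 timber
15.558 timber × 2.7489 = 42.7673862 salt

42.767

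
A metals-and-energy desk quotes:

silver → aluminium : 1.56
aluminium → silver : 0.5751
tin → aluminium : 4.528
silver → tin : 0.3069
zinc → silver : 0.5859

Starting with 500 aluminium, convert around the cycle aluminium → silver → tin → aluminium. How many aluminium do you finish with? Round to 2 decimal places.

399.59

500 aluminium × 0.5751 = 287.55 silver
287.55 silver × 0.3069 = 88.249095 tin
88.249095 tin × 4.528 = 399.59190216 aluminium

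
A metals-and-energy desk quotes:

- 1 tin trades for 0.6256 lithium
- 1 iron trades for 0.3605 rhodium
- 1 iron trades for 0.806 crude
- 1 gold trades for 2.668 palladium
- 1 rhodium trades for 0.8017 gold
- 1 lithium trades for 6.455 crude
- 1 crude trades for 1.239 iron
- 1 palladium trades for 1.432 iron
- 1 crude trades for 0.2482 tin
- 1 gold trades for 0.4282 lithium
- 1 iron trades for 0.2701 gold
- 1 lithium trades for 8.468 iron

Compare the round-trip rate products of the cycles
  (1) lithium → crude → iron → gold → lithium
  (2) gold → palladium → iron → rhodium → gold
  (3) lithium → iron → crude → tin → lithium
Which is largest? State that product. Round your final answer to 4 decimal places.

1.1042

(1) 6.455 × 1.239 × 0.2701 × 0.4282 = 0.92499
(2) 2.668 × 1.432 × 0.3605 × 0.8017 = 1.10420
(3) 8.468 × 0.806 × 0.2482 × 0.6256 = 1.05978
Highest is cycle (2) at 1.1042 (>1, arbitrage).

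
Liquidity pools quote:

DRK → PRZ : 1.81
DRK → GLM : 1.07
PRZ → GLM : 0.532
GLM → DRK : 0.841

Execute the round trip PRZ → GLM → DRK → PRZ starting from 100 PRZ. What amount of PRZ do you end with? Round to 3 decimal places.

100 PRZ × 0.532 = 53.2 GLM
53.2 GLM × 0.841 = 44.7412 DRK
44.7412 DRK × 1.81 = 80.981572 PRZ

80.982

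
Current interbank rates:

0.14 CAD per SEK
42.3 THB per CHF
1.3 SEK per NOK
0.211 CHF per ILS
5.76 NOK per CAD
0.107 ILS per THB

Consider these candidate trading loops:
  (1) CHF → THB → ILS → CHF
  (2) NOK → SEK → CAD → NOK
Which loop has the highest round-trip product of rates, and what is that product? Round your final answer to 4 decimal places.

(1) 42.3 × 0.107 × 0.211 = 0.95501
(2) 1.3 × 0.14 × 5.76 = 1.04832
Highest is cycle (2) at 1.0483 (>1, arbitrage).

1.0483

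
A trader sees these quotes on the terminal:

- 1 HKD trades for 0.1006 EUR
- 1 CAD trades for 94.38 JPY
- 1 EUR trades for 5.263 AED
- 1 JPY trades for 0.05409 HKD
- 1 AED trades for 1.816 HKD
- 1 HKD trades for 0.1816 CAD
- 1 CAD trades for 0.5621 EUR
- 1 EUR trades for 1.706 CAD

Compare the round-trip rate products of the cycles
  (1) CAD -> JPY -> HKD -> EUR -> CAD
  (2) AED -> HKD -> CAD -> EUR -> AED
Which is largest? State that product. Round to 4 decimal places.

(1) 94.38 × 0.05409 × 0.1006 × 1.706 = 0.87614
(2) 1.816 × 0.1816 × 0.5621 × 5.263 = 0.97562
Highest is cycle (2) at 0.9756 (≤1, no arbitrage).

0.9756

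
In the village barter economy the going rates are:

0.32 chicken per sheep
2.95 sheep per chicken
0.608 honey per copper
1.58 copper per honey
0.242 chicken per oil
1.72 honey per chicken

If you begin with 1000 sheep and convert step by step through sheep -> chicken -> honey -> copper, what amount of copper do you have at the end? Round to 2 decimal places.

869.63

1000 sheep × 0.32 = 320 chicken
320 chicken × 1.72 = 550.4 honey
550.4 honey × 1.58 = 869.632 copper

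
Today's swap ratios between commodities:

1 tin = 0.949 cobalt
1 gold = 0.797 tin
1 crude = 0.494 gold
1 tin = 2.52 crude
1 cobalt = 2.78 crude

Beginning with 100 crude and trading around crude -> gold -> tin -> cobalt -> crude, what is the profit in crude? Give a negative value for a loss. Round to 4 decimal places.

3.8715

100 crude × 0.494 = 49.4 gold
49.4 gold × 0.797 = 39.3718 tin
39.3718 tin × 0.949 = 37.3638382 cobalt
37.3638382 cobalt × 2.78 = 103.871470196 crude
Net change: 103.871470196 − 100 = 3.871470196 crude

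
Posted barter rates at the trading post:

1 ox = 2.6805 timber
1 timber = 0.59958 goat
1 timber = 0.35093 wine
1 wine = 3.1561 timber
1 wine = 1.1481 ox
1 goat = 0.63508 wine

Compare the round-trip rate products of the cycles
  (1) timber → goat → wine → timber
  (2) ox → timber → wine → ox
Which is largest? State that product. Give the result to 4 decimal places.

(1) 0.59958 × 0.63508 × 3.1561 = 1.20178
(2) 2.6805 × 0.35093 × 1.1481 = 1.07998
Highest is cycle (1) at 1.2018 (>1, arbitrage).

1.2018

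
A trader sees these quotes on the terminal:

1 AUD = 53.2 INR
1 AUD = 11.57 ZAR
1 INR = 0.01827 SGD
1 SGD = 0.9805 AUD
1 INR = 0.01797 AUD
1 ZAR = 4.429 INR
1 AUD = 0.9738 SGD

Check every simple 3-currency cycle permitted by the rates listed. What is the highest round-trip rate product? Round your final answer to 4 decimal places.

0.9530

AUD→INR→SGD→AUD: 53.2 × 0.01827 × 0.9805 = 0.95301
AUD→ZAR→INR→AUD: 11.57 × 4.429 × 0.01797 = 0.92085
Maximum is AUD→INR→SGD→AUD at 0.9530; no arbitrage — every cycle loses value.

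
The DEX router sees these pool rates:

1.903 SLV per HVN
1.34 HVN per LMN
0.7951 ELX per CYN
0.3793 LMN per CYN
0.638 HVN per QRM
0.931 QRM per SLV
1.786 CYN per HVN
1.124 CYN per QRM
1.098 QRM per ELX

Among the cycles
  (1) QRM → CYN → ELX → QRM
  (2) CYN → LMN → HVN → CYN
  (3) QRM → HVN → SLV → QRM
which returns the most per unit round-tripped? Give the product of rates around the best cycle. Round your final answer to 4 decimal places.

1.1303

(1) 1.124 × 0.7951 × 1.098 = 0.98127
(2) 0.3793 × 1.34 × 1.786 = 0.90776
(3) 0.638 × 1.903 × 0.931 = 1.13034
Highest is cycle (3) at 1.1303 (>1, arbitrage).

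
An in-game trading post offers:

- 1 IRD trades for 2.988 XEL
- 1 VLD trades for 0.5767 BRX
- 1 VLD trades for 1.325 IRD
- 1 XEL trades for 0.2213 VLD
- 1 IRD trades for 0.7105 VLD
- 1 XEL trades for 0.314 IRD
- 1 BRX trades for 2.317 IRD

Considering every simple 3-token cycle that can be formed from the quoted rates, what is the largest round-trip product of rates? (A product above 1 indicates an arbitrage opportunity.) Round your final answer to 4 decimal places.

BRX→IRD→VLD→BRX: 2.317 × 0.7105 × 0.5767 = 0.94938
IRD→XEL→VLD→IRD: 2.988 × 0.2213 × 1.325 = 0.87615
Maximum is BRX→IRD→VLD→BRX at 0.9494; no arbitrage — every cycle loses value.

0.9494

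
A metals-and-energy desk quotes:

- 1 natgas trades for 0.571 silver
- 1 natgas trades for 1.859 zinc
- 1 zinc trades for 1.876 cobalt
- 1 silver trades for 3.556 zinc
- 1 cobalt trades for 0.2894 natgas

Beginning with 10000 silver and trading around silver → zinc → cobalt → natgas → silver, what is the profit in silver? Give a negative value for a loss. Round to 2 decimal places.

1023.75

10000 silver × 3.556 = 35560 zinc
35560 zinc × 1.876 = 66710.56 cobalt
66710.56 cobalt × 0.2894 = 19306.036064 natgas
19306.036064 natgas × 0.571 = 11023.746592544 silver
Net change: 11023.746592544 − 10000 = 1023.746592544 silver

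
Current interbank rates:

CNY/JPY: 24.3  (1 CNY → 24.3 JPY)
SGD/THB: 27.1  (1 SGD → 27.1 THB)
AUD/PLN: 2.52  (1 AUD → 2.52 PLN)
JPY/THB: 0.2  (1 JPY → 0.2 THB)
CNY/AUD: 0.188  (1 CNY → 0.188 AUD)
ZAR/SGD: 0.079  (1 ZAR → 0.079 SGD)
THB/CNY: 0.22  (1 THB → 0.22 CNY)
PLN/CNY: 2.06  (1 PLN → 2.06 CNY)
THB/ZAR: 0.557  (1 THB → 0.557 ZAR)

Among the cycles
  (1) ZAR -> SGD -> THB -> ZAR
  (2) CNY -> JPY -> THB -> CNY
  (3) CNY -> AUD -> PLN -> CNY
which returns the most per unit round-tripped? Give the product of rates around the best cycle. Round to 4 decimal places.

(1) 0.079 × 27.1 × 0.557 = 1.19248
(2) 24.3 × 0.2 × 0.22 = 1.06920
(3) 0.188 × 2.52 × 2.06 = 0.97595
Highest is cycle (1) at 1.1925 (>1, arbitrage).

1.1925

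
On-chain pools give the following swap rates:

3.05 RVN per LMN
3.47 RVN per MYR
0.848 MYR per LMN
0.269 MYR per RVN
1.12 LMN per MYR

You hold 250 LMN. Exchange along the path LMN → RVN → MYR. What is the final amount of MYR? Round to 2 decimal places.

205.11

250 LMN × 3.05 = 762.5 RVN
762.5 RVN × 0.269 = 205.1125 MYR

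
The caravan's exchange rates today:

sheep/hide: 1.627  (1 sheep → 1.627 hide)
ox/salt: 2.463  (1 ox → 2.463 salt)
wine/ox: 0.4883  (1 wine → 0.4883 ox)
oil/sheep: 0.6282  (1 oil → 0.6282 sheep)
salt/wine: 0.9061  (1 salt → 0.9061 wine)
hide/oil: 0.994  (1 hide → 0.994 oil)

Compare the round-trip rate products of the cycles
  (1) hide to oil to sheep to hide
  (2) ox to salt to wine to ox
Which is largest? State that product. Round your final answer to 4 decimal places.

(1) 0.994 × 0.6282 × 1.627 = 1.01595
(2) 2.463 × 0.9061 × 0.4883 = 1.08975
Highest is cycle (2) at 1.0898 (>1, arbitrage).

1.0898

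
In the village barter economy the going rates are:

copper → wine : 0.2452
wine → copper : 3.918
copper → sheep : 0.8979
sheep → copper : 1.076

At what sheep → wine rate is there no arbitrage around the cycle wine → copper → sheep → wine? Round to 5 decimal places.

Known legs of the cycle: 3.918 × 0.8979 = 3.5179722
For no arbitrage the full-cycle product must be 1, so the missing rate is 1 / 3.5179722 ≈ 0.2842547.

0.28425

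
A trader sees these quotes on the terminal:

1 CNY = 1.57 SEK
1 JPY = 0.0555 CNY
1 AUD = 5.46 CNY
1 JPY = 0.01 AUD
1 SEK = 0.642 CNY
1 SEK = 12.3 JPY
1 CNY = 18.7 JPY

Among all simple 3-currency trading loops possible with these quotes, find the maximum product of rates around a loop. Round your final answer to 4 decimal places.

1.0718

SEK→JPY→CNY→SEK: 12.3 × 0.0555 × 1.57 = 1.07176
AUD→CNY→JPY→AUD: 5.46 × 18.7 × 0.01 = 1.02102
Maximum is SEK→JPY→CNY→SEK at 1.0718; arbitrage exists.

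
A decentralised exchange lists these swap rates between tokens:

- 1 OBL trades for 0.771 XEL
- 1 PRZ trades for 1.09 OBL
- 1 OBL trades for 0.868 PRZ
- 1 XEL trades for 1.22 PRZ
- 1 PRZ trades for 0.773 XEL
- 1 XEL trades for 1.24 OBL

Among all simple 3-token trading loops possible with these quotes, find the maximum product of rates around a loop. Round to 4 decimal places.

1.0253

OBL→XEL→PRZ→OBL: 0.771 × 1.22 × 1.09 = 1.02528
OBL→PRZ→XEL→OBL: 0.868 × 0.773 × 1.24 = 0.83200
Maximum is OBL→XEL→PRZ→OBL at 1.0253; arbitrage exists.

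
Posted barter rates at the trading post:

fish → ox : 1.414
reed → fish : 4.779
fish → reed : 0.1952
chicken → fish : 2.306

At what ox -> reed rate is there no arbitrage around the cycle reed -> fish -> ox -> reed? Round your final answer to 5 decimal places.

Known legs of the cycle: 4.779 × 1.414 = 6.757506
For no arbitrage the full-cycle product must be 1, so the missing rate is 1 / 6.757506 ≈ 0.1479836.

0.14798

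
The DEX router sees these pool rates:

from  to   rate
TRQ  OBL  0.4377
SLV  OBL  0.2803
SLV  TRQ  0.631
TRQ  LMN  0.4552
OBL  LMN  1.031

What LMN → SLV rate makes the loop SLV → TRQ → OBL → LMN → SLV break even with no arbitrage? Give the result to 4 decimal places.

Known legs of the cycle: 0.631 × 0.4377 × 1.031 = 0.2847505497
For no arbitrage the full-cycle product must be 1, so the missing rate is 1 / 0.2847505497 ≈ 3.511846.

3.5118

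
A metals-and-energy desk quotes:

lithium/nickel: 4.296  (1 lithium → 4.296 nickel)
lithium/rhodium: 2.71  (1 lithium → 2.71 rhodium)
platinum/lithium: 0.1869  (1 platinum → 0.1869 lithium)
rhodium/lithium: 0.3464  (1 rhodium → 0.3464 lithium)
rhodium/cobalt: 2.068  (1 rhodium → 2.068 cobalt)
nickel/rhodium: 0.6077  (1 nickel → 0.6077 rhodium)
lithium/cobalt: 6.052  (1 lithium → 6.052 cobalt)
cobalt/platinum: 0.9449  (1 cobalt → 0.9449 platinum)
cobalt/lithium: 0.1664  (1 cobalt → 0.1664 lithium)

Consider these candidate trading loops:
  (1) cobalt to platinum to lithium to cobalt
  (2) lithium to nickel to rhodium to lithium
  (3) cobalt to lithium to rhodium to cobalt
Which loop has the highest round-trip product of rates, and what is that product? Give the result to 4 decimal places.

(1) 0.9449 × 0.1869 × 6.052 = 1.06879
(2) 4.296 × 0.6077 × 0.3464 = 0.90434
(3) 0.1664 × 2.71 × 2.068 = 0.93255
Highest is cycle (1) at 1.0688 (>1, arbitrage).

1.0688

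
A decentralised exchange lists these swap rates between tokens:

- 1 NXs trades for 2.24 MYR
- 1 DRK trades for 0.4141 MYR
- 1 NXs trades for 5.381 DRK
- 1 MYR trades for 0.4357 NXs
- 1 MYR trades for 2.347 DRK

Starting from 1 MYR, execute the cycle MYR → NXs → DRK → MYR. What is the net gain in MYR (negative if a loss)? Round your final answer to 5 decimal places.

1 MYR × 0.4357 = 0.4357 NXs
0.4357 NXs × 5.381 = 2.3445017 DRK
2.3445017 DRK × 0.4141 = 0.97085815397 MYR
Net change: 0.97085815397 − 1 = -0.02914184603 MYR

-0.02914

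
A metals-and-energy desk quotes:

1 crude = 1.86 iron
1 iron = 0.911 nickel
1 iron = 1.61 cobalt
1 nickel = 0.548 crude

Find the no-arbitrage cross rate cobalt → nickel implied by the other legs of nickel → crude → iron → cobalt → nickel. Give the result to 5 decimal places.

Known legs of the cycle: 0.548 × 1.86 × 1.61 = 1.6410408
For no arbitrage the full-cycle product must be 1, so the missing rate is 1 / 1.6410408 ≈ 0.6093694.

0.60937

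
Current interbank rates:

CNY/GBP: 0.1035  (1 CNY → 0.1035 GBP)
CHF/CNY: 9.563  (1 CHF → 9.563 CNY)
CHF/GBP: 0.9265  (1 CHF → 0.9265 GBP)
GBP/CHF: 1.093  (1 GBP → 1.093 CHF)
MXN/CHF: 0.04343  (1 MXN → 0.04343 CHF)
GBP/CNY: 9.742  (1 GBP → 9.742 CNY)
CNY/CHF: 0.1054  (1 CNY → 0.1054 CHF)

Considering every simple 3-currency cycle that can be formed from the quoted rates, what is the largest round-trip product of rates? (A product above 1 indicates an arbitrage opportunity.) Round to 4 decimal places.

1.0818

GBP→CHF→CNY→GBP: 1.093 × 9.563 × 0.1035 = 1.08182
GBP→CNY→CHF→GBP: 9.742 × 0.1054 × 0.9265 = 0.95134
Maximum is GBP→CHF→CNY→GBP at 1.0818; arbitrage exists.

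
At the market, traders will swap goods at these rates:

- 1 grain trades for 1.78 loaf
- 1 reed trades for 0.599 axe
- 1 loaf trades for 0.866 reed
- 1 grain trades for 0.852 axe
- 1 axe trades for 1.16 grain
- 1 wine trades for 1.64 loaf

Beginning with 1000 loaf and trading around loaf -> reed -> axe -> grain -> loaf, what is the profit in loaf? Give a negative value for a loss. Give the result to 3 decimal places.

1000 loaf × 0.866 = 866 reed
866 reed × 0.599 = 518.734 axe
518.734 axe × 1.16 = 601.73144 grain
601.73144 grain × 1.78 = 1071.0819632 loaf
Net change: 1071.0819632 − 1000 = 71.0819632 loaf

71.082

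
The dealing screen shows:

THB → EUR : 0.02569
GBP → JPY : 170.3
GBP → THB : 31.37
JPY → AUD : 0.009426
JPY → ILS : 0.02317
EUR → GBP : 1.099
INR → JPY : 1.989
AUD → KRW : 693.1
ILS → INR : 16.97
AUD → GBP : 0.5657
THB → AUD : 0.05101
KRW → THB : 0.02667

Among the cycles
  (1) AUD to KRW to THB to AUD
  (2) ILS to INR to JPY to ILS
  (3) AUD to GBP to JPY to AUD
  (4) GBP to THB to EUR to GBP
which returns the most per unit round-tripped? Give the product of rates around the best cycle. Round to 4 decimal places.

0.9429

(1) 693.1 × 0.02667 × 0.05101 = 0.94292
(2) 16.97 × 1.989 × 0.02317 = 0.78206
(3) 0.5657 × 170.3 × 0.009426 = 0.90809
(4) 31.37 × 0.02569 × 1.099 = 0.88568
Highest is cycle (1) at 0.9429 (≤1, no arbitrage).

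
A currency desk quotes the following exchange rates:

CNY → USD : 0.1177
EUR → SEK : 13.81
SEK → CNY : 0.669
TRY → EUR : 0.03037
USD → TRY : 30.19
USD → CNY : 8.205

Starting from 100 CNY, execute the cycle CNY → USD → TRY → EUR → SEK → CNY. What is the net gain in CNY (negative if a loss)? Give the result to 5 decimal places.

-0.29793

100 CNY × 0.1177 = 11.77 USD
11.77 USD × 30.19 = 355.3363 TRY
355.3363 TRY × 0.03037 = 10.791563431 EUR
10.791563431 EUR × 13.81 = 149.03149098211 SEK
149.03149098211 SEK × 0.669 = 99.70206746703159 CNY
Net change: 99.70206746703159 − 100 = -0.29793253296841 CNY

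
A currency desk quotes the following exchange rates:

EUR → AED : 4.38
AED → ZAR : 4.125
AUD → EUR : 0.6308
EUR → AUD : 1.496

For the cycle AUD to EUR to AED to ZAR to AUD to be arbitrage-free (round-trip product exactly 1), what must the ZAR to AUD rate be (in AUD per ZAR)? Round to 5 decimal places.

0.08774

Known legs of the cycle: 0.6308 × 4.38 × 4.125 = 11.396979
For no arbitrage the full-cycle product must be 1, so the missing rate is 1 / 11.396979 ≈ 0.0877426.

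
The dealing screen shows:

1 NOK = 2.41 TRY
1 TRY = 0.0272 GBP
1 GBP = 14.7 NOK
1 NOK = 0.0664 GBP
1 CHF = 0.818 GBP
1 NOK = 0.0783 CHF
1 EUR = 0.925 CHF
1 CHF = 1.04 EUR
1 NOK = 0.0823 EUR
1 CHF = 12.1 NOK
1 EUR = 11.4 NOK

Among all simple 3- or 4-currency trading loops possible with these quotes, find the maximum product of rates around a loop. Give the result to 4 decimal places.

GBP→NOK→TRY→GBP: 14.7 × 2.41 × 0.0272 = 0.96361
CHF→GBP→NOK→CHF: 0.818 × 14.7 × 0.0783 = 0.94153
CHF→EUR→NOK→CHF: 1.04 × 11.4 × 0.0783 = 0.92832
CHF→NOK→EUR→CHF: 12.1 × 0.0823 × 0.925 = 0.92114
CHF→GBP→NOK→EUR→CHF: 0.818 × 14.7 × 0.0823 × 0.925 = 0.91540
Maximum is GBP→NOK→TRY→GBP at 0.9636; no arbitrage — every cycle loses value.

0.9636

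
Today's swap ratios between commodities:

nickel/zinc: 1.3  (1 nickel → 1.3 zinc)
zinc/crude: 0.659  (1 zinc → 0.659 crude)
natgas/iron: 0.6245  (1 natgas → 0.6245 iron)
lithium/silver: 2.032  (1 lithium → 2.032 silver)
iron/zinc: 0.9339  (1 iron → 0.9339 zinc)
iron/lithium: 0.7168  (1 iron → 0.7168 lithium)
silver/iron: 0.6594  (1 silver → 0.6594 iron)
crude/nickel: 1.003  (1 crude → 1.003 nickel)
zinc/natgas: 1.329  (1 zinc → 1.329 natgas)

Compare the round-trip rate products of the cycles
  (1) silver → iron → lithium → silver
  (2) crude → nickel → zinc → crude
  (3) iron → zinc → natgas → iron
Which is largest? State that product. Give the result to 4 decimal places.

0.9604

(1) 0.6594 × 0.7168 × 2.032 = 0.96044
(2) 1.003 × 1.3 × 0.659 = 0.85927
(3) 0.9339 × 1.329 × 0.6245 = 0.77510
Highest is cycle (1) at 0.9604 (≤1, no arbitrage).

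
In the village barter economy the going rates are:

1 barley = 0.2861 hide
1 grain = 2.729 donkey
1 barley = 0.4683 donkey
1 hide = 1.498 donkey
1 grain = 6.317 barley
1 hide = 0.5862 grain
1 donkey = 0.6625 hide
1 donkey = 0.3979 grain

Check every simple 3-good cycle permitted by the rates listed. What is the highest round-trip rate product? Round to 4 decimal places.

donkey→grain→barley→donkey: 0.3979 × 6.317 × 0.4683 = 1.17709
donkey→hide→grain→donkey: 0.6625 × 0.5862 × 2.729 = 1.05983
hide→grain→barley→hide: 0.5862 × 6.317 × 0.2861 = 1.05944
Maximum is donkey→grain→barley→donkey at 1.1771; arbitrage exists.

1.1771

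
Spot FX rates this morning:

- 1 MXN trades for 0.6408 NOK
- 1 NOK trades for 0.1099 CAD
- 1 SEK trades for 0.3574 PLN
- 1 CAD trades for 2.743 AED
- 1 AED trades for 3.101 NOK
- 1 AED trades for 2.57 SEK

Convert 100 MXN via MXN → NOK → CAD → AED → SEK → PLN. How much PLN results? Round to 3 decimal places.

17.743

100 MXN × 0.6408 = 64.08 NOK
64.08 NOK × 0.1099 = 7.042392 CAD
7.042392 CAD × 2.743 = 19.317281256 AED
19.317281256 AED × 2.57 = 49.64541282792 SEK
49.64541282792 SEK × 0.3574 = 17.743270544698608 PLN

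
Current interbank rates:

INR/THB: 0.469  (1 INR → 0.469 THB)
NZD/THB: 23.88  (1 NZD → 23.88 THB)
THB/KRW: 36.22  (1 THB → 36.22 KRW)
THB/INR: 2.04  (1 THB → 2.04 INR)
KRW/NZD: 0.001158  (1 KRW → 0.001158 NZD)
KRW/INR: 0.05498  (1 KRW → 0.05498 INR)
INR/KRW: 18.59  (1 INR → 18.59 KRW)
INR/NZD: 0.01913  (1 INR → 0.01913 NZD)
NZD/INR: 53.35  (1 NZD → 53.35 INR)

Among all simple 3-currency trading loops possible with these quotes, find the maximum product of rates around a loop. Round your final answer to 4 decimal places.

KRW→NZD→INR→KRW: 0.001158 × 53.35 × 18.59 = 1.14848
KRW→NZD→THB→KRW: 0.001158 × 23.88 × 36.22 = 1.00159
KRW→INR→THB→KRW: 0.05498 × 0.469 × 36.22 = 0.93396
THB→INR→NZD→THB: 2.04 × 0.01913 × 23.88 = 0.93192
Maximum is KRW→NZD→INR→KRW at 1.1485; arbitrage exists.

1.1485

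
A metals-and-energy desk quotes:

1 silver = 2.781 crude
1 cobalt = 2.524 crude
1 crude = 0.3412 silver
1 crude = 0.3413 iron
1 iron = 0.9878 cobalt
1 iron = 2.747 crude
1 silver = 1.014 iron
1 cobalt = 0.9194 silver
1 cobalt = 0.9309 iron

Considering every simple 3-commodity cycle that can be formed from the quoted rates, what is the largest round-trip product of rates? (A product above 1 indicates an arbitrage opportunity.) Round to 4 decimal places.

silver→iron→crude→silver: 1.014 × 2.747 × 0.3412 = 0.95040
cobalt→silver→iron→cobalt: 0.9194 × 1.014 × 0.9878 = 0.92090
cobalt→crude→iron→cobalt: 2.524 × 0.3413 × 0.9878 = 0.85093
Maximum is silver→iron→crude→silver at 0.9504; no arbitrage — every cycle loses value.

0.9504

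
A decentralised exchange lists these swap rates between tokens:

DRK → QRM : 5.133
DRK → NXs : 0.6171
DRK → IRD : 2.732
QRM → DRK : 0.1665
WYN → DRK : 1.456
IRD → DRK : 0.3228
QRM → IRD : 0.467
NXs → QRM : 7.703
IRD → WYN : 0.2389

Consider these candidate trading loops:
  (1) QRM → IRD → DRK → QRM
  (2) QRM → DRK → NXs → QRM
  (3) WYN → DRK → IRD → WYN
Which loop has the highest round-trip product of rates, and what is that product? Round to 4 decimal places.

(1) 0.467 × 0.3228 × 5.133 = 0.77379
(2) 0.1665 × 0.6171 × 7.703 = 0.79146
(3) 1.456 × 2.732 × 0.2389 = 0.95029
Highest is cycle (3) at 0.9503 (≤1, no arbitrage).

0.9503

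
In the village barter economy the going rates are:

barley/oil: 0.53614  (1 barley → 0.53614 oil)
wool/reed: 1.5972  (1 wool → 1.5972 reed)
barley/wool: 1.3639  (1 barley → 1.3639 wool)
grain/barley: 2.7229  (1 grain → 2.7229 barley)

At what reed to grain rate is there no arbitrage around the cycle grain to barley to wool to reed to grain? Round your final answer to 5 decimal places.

Known legs of the cycle: 2.7229 × 1.3639 × 1.5972 = 5.931622758732
For no arbitrage the full-cycle product must be 1, so the missing rate is 1 / 5.931622758732 ≈ 0.1685879.

0.16859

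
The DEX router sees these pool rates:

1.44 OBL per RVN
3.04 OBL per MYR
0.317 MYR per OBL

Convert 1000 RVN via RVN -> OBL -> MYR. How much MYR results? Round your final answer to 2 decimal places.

1000 RVN × 1.44 = 1440 OBL
1440 OBL × 0.317 = 456.48 MYR

456.48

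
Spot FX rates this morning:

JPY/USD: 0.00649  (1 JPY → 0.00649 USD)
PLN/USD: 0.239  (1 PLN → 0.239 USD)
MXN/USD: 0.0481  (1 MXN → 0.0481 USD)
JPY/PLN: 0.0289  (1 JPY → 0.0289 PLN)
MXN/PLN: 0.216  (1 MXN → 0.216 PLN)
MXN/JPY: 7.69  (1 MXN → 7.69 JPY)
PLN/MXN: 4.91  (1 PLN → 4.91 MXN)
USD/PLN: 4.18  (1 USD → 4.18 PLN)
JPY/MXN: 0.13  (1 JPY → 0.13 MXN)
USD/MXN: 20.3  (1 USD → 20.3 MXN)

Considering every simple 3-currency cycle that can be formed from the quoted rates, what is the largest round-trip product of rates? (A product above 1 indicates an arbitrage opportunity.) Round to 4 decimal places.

PLN→MXN→JPY→PLN: 4.91 × 7.69 × 0.0289 = 1.09120
PLN→USD→MXN→PLN: 0.239 × 20.3 × 0.216 = 1.04797
JPY→USD→MXN→JPY: 0.00649 × 20.3 × 7.69 = 1.01313
PLN→MXN→USD→PLN: 4.91 × 0.0481 × 4.18 = 0.98719
Maximum is PLN→MXN→JPY→PLN at 1.0912; arbitrage exists.

1.0912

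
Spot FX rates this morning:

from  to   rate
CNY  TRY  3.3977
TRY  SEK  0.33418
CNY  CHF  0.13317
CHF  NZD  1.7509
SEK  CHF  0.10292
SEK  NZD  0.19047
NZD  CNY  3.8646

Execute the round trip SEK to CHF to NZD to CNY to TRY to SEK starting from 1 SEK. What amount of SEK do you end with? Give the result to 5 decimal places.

0.79074

1 SEK × 0.10292 = 0.10292 CHF
0.10292 CHF × 1.7509 = 0.180202628 NZD
0.180202628 NZD × 3.8646 = 0.6964110761688 CNY
0.6964110761688 CNY × 3.3977 = 2.36619591349873176 TRY
2.36619591349873176 TRY × 0.33418 = 0.7907353503730061795568 SEK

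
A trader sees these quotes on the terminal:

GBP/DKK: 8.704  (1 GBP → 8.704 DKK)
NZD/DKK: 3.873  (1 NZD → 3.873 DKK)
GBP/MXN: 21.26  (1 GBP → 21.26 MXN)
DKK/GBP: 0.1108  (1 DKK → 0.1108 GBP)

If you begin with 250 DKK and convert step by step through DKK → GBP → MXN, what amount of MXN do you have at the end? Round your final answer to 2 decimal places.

250 DKK × 0.1108 = 27.7 GBP
27.7 GBP × 21.26 = 588.902 MXN

588.90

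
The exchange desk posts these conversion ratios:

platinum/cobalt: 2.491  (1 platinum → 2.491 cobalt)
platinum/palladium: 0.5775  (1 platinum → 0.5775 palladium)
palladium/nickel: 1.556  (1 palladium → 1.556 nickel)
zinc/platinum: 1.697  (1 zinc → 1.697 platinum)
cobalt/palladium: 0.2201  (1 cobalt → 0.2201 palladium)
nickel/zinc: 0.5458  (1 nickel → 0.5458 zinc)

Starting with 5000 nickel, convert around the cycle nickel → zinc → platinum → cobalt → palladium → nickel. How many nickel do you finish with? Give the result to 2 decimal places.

3950.83

5000 nickel × 0.5458 = 2729 zinc
2729 zinc × 1.697 = 4631.113 platinum
4631.113 platinum × 2.491 = 11536.102483 cobalt
11536.102483 cobalt × 0.2201 = 2539.0961565083 palladium
2539.0961565083 palladium × 1.556 = 3950.8336195269148 nickel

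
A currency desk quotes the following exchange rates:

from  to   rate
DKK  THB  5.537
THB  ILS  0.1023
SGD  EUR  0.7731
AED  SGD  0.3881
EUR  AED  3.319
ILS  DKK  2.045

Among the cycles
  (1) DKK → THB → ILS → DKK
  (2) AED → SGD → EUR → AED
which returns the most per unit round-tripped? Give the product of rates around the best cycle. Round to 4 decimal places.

(1) 5.537 × 0.1023 × 2.045 = 1.15836
(2) 0.3881 × 0.7731 × 3.319 = 0.99583
Highest is cycle (1) at 1.1584 (>1, arbitrage).

1.1584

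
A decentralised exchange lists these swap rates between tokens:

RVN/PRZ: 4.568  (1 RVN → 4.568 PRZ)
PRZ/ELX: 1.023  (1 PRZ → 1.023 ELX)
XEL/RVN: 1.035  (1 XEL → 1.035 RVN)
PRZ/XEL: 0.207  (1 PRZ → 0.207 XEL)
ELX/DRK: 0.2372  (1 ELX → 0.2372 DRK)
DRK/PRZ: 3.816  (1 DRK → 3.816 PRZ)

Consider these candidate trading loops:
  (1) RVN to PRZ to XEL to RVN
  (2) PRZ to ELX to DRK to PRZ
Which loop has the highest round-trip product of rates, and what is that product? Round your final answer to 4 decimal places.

(1) 4.568 × 0.207 × 1.035 = 0.97867
(2) 1.023 × 0.2372 × 3.816 = 0.92597
Highest is cycle (1) at 0.9787 (≤1, no arbitrage).

0.9787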